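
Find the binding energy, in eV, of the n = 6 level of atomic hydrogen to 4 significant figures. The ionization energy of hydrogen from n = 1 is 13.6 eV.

E_6 = −13.60/36 = −0.3778 eV, so ionization (to E = 0) requires 0.3778 eV.

0.3778 eV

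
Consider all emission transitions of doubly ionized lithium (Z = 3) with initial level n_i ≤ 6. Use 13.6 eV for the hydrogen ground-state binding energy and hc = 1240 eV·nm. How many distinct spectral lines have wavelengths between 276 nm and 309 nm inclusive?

1

Enumerate all n_i → n_f pairs with 1 ≤ n_f < n_i ≤ 6 and compute λ = 1240 / [13.6·9·(1/n_f² − 1/n_i²)].
Lines falling in [276, 309] nm: 6→4 (291.8 nm).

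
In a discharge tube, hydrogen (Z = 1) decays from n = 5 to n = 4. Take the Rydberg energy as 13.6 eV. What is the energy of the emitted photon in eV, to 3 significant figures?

0.306 eV

E_5 = −13.60/25 = −0.5440 eV and E_4 = −13.60/16 = −0.8500 eV.
The photon energy is |E_5 − E_4| = 0.306 eV.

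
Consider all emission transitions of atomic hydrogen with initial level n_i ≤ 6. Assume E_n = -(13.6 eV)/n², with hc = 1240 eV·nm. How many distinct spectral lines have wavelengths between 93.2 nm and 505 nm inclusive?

Enumerate all n_i → n_f pairs with 1 ≤ n_f < n_i ≤ 6 and compute λ = 1240 / [13.6·1·(1/n_f² − 1/n_i²)].
Lines falling in [93.2, 505] nm: 6→1 (93.78 nm), 5→1 (94.98 nm), 4→1 (97.25 nm), 3→1 (102.6 nm), 2→1 (121.6 nm), 6→2 (410.3 nm), 5→2 (434.2 nm), 4→2 (486.3 nm).

8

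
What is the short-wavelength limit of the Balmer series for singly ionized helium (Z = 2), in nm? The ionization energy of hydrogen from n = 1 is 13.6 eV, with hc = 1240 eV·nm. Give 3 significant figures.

The Balmer series has lower level n_f = 2; the series limit corresponds to n_i → ∞.
ΔE_max = 13.6 × 4 / 2² = 13.60 eV.
λ_min = 1240 / 13.60 = 91.2 nm.

91.2 nm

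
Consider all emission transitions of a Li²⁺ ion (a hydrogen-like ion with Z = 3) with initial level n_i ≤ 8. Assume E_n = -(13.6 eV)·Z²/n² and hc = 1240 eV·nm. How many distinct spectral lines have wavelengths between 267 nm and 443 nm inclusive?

Enumerate all n_i → n_f pairs with 1 ≤ n_f < n_i ≤ 8 and compute λ = 1240 / [13.6·9·(1/n_f² − 1/n_i²)].
Lines falling in [267, 443] nm: 6→4 (291.8 nm), 8→5 (415.6 nm).

2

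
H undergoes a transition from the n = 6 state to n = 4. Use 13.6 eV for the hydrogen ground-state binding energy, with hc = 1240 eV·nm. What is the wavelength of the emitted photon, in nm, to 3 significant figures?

2630 nm

ΔE = 13.60 × (1/4² − 1/6²) = 13.60 × 0.03472 = 0.4722 eV.
λ = hc/ΔE = 1240 / 0.4722 = 2630 nm.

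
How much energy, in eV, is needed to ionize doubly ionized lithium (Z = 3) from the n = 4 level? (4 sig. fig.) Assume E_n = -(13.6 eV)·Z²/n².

7.650 eV

E_n = −13.6 Z²/n² = −122.4/n² eV for Z = 3.
E_4 = −122.4/16 = −7.650 eV, so ionization (to E = 0) requires 7.650 eV.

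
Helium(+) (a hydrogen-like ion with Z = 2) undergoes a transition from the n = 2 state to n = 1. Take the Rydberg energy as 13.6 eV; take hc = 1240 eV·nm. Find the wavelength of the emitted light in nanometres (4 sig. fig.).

For Z = 2 the level energies scale as Z², so the effective Rydberg energy is 13.6 × 4 = 54.40 eV.
ΔE = 54.40 × (1/1² − 1/2²) = 54.40 × 0.7500 = 40.80 eV.
λ = hc/ΔE = 1240 / 40.80 = 30.39 nm.

30.39 nm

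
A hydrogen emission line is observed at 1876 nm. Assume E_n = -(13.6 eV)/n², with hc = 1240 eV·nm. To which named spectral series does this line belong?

Paschen

ΔE = 1240/1876 = 0.6610 eV.
This matches 13.6 × (1/3² − 1/4²), so n_f = 3: the Paschen series.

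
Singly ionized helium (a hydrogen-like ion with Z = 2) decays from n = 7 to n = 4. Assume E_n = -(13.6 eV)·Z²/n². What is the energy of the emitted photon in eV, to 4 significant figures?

The Bohr energies scale as Z², so for Z = 2: E_n = −54.40/n² eV.
E_7 = −54.40/49 = −1.110 eV and E_4 = −54.40/16 = −3.400 eV.
The photon energy is |E_7 − E_4| = 2.290 eV.

2.290 eV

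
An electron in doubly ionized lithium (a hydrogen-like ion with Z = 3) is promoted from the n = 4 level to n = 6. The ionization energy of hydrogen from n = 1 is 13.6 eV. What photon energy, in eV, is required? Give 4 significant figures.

4.250 eV

The Bohr energies scale as Z², so for Z = 3: E_n = −122.4/n² eV.
E_6 = −122.4/36 = −3.400 eV and E_4 = −122.4/16 = −7.650 eV.
The photon energy is |E_6 − E_4| = 4.250 eV.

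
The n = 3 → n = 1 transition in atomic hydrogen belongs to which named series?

The series is set by the lower level: n_f = 1 is the Lyman series.

Lyman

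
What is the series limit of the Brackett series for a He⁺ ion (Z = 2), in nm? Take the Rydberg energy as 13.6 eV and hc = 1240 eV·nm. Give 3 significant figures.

365 nm

The Brackett series has lower level n_f = 4; the series limit corresponds to n_i → ∞.
ΔE_max = 13.6 × 4 / 4² = 3.400 eV.
λ_min = 1240 / 3.400 = 365 nm.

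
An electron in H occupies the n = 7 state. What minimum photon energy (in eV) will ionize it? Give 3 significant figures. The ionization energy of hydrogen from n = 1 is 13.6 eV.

E_7 = −13.60/49 = −0.278 eV, so ionization (to E = 0) requires 0.278 eV.

0.278 eV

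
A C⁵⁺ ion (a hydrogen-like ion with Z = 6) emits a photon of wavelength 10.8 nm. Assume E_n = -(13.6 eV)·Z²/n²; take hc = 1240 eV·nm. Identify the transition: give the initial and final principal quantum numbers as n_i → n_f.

n_i = 8, n_f = 2

The photon energy is ΔE = hc/λ = 1240 / 10.8 = 114.8 eV.
With Z = 6, ΔE = 489.6 × (1/n_f² − 1/n_i²), so 1/n_f² − 1/n_i² = 0.2345.
Trying n_f = 2 gives 1/n_i² = 0.01549, i.e. n_i ≈ 8; this pair matches.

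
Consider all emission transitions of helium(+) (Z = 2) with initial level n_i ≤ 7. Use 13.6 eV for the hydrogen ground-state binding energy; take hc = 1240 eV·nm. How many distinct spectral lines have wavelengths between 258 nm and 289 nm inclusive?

Enumerate all n_i → n_f pairs with 1 ≤ n_f < n_i ≤ 7 and compute λ = 1240 / [13.6·4·(1/n_f² − 1/n_i²)].
Lines falling in [258, 289] nm: 6→3 (273.5 nm).

1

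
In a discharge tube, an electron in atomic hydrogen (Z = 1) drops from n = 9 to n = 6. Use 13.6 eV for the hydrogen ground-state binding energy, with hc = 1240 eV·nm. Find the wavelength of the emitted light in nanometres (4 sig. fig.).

ΔE = 13.60 × (1/6² − 1/9²) = 13.60 × 0.01543 = 0.2099 eV.
λ = hc/ΔE = 1240 / 0.2099 = 5908 nm.

5908 nm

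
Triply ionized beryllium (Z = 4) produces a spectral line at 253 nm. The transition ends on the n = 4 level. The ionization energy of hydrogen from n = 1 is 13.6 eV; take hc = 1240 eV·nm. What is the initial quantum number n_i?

n_i = 5

The photon energy is ΔE = hc/λ = 1240 / 253 = 4.901 eV.
With Z = 4, ΔE = 217.6 × (1/n_f² − 1/n_i²), so 1/n_f² − 1/n_i² = 0.02252.
With n_f = 4: 1/n_i² = 1/16 − 0.02252 = 0.03998, so n_i ≈ 5.00.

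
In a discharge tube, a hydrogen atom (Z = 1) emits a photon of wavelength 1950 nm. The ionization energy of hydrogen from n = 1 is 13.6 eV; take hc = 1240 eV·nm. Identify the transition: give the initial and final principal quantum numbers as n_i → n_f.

The photon energy is ΔE = hc/λ = 1240 / 1950 = 0.6359 eV.
With Z = 1, ΔE = 13.60 × (1/n_f² − 1/n_i²), so 1/n_f² − 1/n_i² = 0.04676.
Trying n_f = 4 gives 1/n_i² = 0.01574, i.e. n_i ≈ 8; this pair matches.

n_i = 8, n_f = 4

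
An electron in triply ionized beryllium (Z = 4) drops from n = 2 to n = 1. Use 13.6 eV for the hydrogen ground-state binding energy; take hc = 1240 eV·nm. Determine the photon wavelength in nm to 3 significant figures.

7.60 nm

For Z = 4 the level energies scale as Z², so the effective Rydberg energy is 13.6 × 16 = 217.6 eV.
ΔE = 217.6 × (1/1² − 1/2²) = 217.6 × 0.7500 = 163.2 eV.
λ = hc/ΔE = 1240 / 163.2 = 7.60 nm.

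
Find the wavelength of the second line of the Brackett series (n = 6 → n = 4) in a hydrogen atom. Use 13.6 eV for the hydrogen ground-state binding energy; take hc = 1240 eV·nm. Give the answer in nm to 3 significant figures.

2630 nm

The Brackett series terminates on n_f = 4; the second line has n_i = 4+2 = 6.
ΔE = 13.60 × (1/4² − 1/6²) = 0.4722 eV.
λ = 1240 / 0.4722 = 2630 nm.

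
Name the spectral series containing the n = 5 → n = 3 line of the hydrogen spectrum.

Paschen

The series is set by the lower level: n_f = 3 is the Paschen series.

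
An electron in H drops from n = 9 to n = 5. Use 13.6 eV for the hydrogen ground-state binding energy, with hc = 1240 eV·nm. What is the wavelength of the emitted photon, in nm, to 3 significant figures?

3300 nm

ΔE = 13.60 × (1/5² − 1/9²) = 13.60 × 0.02765 = 0.3761 eV.
λ = hc/ΔE = 1240 / 0.3761 = 3300 nm.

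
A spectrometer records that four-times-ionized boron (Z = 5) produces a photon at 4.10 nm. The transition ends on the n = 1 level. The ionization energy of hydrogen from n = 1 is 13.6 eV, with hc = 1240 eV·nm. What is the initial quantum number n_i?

The photon energy is ΔE = hc/λ = 1240 / 4.10 = 302.4 eV.
With Z = 5, ΔE = 340.0 × (1/n_f² − 1/n_i²), so 1/n_f² − 1/n_i² = 0.8895.
With n_f = 1: 1/n_i² = 1/1 − 0.8895 = 0.1105, so n_i ≈ 3.01.

n_i = 3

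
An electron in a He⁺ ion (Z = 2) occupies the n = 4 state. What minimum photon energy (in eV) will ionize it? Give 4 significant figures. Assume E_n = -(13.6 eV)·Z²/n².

3.400 eV

E_n = −13.6 Z²/n² = −54.40/n² eV for Z = 2.
E_4 = −54.40/16 = −3.400 eV, so ionization (to E = 0) requires 3.400 eV.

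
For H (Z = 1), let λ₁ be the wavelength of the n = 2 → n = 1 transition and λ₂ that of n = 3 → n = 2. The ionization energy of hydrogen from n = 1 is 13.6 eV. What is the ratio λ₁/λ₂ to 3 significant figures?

λ ∝ 1/ΔE ∝ 1/(1/n_f² − 1/n_i²), and the Z² and hc factors cancel in the ratio.
λ₁/λ₂ = (1/2² − 1/3²)/(1/1² − 1/2²) = 0.1389/0.7500 = 0.185.

0.185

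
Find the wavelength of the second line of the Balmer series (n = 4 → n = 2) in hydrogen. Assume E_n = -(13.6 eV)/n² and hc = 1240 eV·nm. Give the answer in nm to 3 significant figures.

The Balmer series terminates on n_f = 2; the second line has n_i = 2+2 = 4.
ΔE = 13.60 × (1/2² − 1/4²) = 2.550 eV.
λ = 1240 / 2.550 = 486 nm.

486 nm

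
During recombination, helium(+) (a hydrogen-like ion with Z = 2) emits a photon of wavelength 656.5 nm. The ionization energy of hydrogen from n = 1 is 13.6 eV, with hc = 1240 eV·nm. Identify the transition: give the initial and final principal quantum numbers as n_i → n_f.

n_i = 6, n_f = 4

The photon energy is ΔE = hc/λ = 1240 / 656.5 = 1.889 eV.
With Z = 2, ΔE = 54.40 × (1/n_f² − 1/n_i²), so 1/n_f² − 1/n_i² = 0.03472.
Trying n_f = 4 gives 1/n_i² = 0.02778, i.e. n_i ≈ 6; this pair matches.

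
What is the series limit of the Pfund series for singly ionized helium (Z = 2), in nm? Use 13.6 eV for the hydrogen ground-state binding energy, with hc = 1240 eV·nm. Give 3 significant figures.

The Pfund series has lower level n_f = 5; the series limit corresponds to n_i → ∞.
ΔE_max = 13.6 × 4 / 5² = 2.176 eV.
λ_min = 1240 / 2.176 = 570 nm.

570 nm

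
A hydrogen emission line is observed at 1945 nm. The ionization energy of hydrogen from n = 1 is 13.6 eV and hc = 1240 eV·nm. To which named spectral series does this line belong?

ΔE = 1240/1945 = 0.6375 eV.
This matches 13.6 × (1/4² − 1/8²), so n_f = 4: the Brackett series.

Brackett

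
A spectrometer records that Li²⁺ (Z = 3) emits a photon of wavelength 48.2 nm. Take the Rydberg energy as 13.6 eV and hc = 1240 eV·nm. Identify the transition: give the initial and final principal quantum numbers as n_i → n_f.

n_i = 5, n_f = 2

The photon energy is ΔE = hc/λ = 1240 / 48.2 = 25.73 eV.
With Z = 3, ΔE = 122.4 × (1/n_f² − 1/n_i²), so 1/n_f² − 1/n_i² = 0.2102.
Trying n_f = 2 gives 1/n_i² = 0.03982, i.e. n_i ≈ 5; this pair matches.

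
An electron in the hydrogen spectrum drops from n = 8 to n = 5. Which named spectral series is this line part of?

The series is set by the lower level: n_f = 5 is the Pfund series.

Pfund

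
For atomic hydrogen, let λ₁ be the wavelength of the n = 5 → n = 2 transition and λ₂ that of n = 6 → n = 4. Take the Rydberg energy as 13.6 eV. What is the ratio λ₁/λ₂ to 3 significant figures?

0.165

λ ∝ 1/ΔE ∝ 1/(1/n_f² − 1/n_i²), and the Z² and hc factors cancel in the ratio.
λ₁/λ₂ = (1/4² − 1/6²)/(1/2² − 1/5²) = 0.03472/0.2100 = 0.165.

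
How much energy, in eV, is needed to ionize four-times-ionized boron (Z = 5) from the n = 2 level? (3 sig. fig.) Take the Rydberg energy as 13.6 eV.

85.0 eV

E_n = −13.6 Z²/n² = −340.0/n² eV for Z = 5.
E_2 = −340.0/4 = −85.0 eV, so ionization (to E = 0) requires 85.0 eV.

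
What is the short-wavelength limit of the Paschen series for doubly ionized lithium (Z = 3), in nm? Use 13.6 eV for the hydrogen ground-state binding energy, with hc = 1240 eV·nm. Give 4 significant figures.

The Paschen series has lower level n_f = 3; the series limit corresponds to n_i → ∞.
ΔE_max = 13.6 × 9 / 3² = 13.60 eV.
λ_min = 1240 / 13.60 = 91.18 nm.

91.18 nm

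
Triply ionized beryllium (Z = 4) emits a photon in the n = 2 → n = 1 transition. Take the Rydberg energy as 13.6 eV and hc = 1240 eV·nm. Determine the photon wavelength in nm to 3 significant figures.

For Z = 4 the level energies scale as Z², so the effective Rydberg energy is 13.6 × 16 = 217.6 eV.
ΔE = 217.6 × (1/1² − 1/2²) = 217.6 × 0.7500 = 163.2 eV.
λ = hc/ΔE = 1240 / 163.2 = 7.60 nm.

7.60 nm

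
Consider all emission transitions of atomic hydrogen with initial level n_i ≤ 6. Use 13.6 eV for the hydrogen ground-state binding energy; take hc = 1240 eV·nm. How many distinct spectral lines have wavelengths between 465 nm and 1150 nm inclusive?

3

Enumerate all n_i → n_f pairs with 1 ≤ n_f < n_i ≤ 6 and compute λ = 1240 / [13.6·1·(1/n_f² − 1/n_i²)].
Lines falling in [465, 1150] nm: 4→2 (486.3 nm), 3→2 (656.5 nm), 6→3 (1094 nm).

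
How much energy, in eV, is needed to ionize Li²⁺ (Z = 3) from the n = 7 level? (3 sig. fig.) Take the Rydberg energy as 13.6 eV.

E_n = −13.6 Z²/n² = −122.4/n² eV for Z = 3.
E_7 = −122.4/49 = −2.50 eV, so ionization (to E = 0) requires 2.50 eV.

2.50 eV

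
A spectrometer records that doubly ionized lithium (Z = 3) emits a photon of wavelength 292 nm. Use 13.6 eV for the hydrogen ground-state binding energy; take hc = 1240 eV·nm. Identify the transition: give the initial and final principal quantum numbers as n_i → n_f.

n_i = 6, n_f = 4

The photon energy is ΔE = hc/λ = 1240 / 292 = 4.247 eV.
With Z = 3, ΔE = 122.4 × (1/n_f² − 1/n_i²), so 1/n_f² − 1/n_i² = 0.03469.
Trying n_f = 4 gives 1/n_i² = 0.02781, i.e. n_i ≈ 6; this pair matches.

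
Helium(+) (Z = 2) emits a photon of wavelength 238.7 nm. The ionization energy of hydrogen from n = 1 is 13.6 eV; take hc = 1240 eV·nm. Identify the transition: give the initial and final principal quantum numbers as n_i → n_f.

The photon energy is ΔE = hc/λ = 1240 / 238.7 = 5.195 eV.
With Z = 2, ΔE = 54.40 × (1/n_f² − 1/n_i²), so 1/n_f² − 1/n_i² = 0.09549.
Trying n_f = 3 gives 1/n_i² = 0.01562, i.e. n_i ≈ 8; this pair matches.

n_i = 8, n_f = 3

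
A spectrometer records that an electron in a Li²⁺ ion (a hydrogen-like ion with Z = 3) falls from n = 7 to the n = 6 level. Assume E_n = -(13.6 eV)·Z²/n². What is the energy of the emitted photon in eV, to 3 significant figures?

The Bohr energies scale as Z², so for Z = 3: E_n = −122.4/n² eV.
E_7 = −122.4/49 = −2.498 eV and E_6 = −122.4/36 = −3.400 eV.
The photon energy is |E_7 − E_6| = 0.902 eV.

0.902 eV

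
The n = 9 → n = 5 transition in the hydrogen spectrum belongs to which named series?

Pfund

The series is set by the lower level: n_f = 5 is the Pfund series.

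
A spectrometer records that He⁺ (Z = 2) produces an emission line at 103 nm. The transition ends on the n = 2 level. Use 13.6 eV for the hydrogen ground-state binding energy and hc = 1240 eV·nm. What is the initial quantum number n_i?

The photon energy is ΔE = hc/λ = 1240 / 103 = 12.04 eV.
With Z = 2, ΔE = 54.40 × (1/n_f² − 1/n_i²), so 1/n_f² − 1/n_i² = 0.2213.
With n_f = 2: 1/n_i² = 1/4 − 0.2213 = 0.02870, so n_i ≈ 5.90.

n_i = 6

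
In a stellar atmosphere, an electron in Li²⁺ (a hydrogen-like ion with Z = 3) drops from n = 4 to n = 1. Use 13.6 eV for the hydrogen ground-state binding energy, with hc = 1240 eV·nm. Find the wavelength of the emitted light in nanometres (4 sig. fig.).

10.81 nm

For Z = 3 the level energies scale as Z², so the effective Rydberg energy is 13.6 × 9 = 122.4 eV.
ΔE = 122.4 × (1/1² − 1/4²) = 122.4 × 0.9375 = 114.8 eV.
λ = hc/ΔE = 1240 / 114.8 = 10.81 nm.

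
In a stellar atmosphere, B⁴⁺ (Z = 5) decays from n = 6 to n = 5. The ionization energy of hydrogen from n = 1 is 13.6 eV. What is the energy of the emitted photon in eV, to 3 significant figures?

The Bohr energies scale as Z², so for Z = 5: E_n = −340.0/n² eV.
E_6 = −340.0/36 = −9.444 eV and E_5 = −340.0/25 = −13.60 eV.
The photon energy is |E_6 − E_5| = 4.16 eV.

4.16 eV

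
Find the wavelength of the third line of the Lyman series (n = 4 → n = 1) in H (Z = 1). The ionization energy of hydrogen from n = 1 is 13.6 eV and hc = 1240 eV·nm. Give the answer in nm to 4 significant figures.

97.25 nm

The Lyman series terminates on n_f = 1; the third line has n_i = 1+3 = 4.
ΔE = 13.60 × (1/1² − 1/4²) = 12.75 eV.
λ = 1240 / 12.75 = 97.25 nm.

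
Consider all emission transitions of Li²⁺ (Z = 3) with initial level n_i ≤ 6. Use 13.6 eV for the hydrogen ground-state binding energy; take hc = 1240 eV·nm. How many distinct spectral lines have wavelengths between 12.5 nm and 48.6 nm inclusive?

Enumerate all n_i → n_f pairs with 1 ≤ n_f < n_i ≤ 6 and compute λ = 1240 / [13.6·9·(1/n_f² − 1/n_i²)].
Lines falling in [12.5, 48.6] nm: 2→1 (13.51 nm), 6→2 (45.59 nm), 5→2 (48.24 nm).

3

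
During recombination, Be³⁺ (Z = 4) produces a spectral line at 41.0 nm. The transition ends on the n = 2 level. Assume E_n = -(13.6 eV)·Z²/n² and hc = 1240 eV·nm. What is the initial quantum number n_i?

The photon energy is ΔE = hc/λ = 1240 / 41.0 = 30.24 eV.
With Z = 4, ΔE = 217.6 × (1/n_f² − 1/n_i²), so 1/n_f² − 1/n_i² = 0.1390.
With n_f = 2: 1/n_i² = 1/4 − 0.1390 = 0.1110, so n_i ≈ 3.00.

n_i = 3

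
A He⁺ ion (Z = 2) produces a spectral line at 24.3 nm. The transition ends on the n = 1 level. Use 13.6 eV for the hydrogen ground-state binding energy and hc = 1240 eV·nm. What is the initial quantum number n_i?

The photon energy is ΔE = hc/λ = 1240 / 24.3 = 51.03 eV.
With Z = 2, ΔE = 54.40 × (1/n_f² − 1/n_i²), so 1/n_f² − 1/n_i² = 0.9380.
With n_f = 1: 1/n_i² = 1/1 − 0.9380 = 0.06197, so n_i ≈ 4.02.

n_i = 4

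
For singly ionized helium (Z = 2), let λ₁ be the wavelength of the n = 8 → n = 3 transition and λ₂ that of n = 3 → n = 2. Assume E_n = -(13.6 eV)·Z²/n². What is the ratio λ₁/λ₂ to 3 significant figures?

λ ∝ 1/ΔE ∝ 1/(1/n_f² − 1/n_i²), and the Z² and hc factors cancel in the ratio.
λ₁/λ₂ = (1/2² − 1/3²)/(1/3² − 1/8²) = 0.1389/0.09549 = 1.45.

1.45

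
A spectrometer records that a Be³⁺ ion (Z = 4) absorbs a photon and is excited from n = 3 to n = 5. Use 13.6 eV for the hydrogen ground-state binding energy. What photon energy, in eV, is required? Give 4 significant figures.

The Bohr energies scale as Z², so for Z = 4: E_n = −217.6/n² eV.
E_5 = −217.6/25 = −8.704 eV and E_3 = −217.6/9 = −24.18 eV.
The photon energy is |E_5 − E_3| = 15.47 eV.

15.47 eV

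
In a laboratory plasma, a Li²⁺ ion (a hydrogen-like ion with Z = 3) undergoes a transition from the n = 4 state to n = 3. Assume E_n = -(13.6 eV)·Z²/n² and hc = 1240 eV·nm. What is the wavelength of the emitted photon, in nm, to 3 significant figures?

For Z = 3 the level energies scale as Z², so the effective Rydberg energy is 13.6 × 9 = 122.4 eV.
ΔE = 122.4 × (1/3² − 1/4²) = 122.4 × 0.04861 = 5.950 eV.
λ = hc/ΔE = 1240 / 5.950 = 208 nm.

208 nm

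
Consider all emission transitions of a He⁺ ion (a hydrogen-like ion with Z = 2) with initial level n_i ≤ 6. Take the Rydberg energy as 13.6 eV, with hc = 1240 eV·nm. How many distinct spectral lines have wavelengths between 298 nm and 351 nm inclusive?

Enumerate all n_i → n_f pairs with 1 ≤ n_f < n_i ≤ 6 and compute λ = 1240 / [13.6·4·(1/n_f² − 1/n_i²)].
Lines falling in [298, 351] nm: 5→3 (320.5 nm).

1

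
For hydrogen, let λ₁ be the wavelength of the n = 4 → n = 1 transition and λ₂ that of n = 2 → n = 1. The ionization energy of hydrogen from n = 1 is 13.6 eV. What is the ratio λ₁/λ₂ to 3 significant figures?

λ ∝ 1/ΔE ∝ 1/(1/n_f² − 1/n_i²), and the Z² and hc factors cancel in the ratio.
λ₁/λ₂ = (1/1² − 1/2²)/(1/1² − 1/4²) = 0.7500/0.9375 = 0.800.

0.800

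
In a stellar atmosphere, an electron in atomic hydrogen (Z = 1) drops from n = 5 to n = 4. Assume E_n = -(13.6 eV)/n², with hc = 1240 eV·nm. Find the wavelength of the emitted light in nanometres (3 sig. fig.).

ΔE = 13.60 × (1/4² − 1/5²) = 13.60 × 0.02250 = 0.3060 eV.
λ = hc/ΔE = 1240 / 0.3060 = 4050 nm.
This line belongs to the Brackett series.

4050 nm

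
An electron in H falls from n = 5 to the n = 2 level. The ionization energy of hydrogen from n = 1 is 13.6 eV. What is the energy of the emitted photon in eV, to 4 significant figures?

2.856 eV

E_5 = −13.60/25 = −0.5440 eV and E_2 = −13.60/4 = −3.400 eV.
The photon energy is |E_5 − E_2| = 2.856 eV.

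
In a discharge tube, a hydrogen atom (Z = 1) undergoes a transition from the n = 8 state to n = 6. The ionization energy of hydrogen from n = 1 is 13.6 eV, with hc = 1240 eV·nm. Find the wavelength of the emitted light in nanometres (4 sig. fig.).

7503 nm

ΔE = 13.60 × (1/6² − 1/8²) = 13.60 × 0.01215 = 0.1653 eV.
λ = hc/ΔE = 1240 / 0.1653 = 7503 nm.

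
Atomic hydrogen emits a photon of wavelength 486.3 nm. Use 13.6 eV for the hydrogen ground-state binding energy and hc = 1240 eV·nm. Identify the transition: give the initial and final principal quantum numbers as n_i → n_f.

n_i = 4, n_f = 2

The photon energy is ΔE = hc/λ = 1240 / 486.3 = 2.550 eV.
With Z = 1, ΔE = 13.60 × (1/n_f² − 1/n_i²), so 1/n_f² − 1/n_i² = 0.1875.
Trying n_f = 2 gives 1/n_i² = 0.06251, i.e. n_i ≈ 4; this pair matches.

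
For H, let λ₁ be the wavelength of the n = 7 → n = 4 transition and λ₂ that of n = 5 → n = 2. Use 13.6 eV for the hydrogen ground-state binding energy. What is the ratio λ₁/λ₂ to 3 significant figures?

λ ∝ 1/ΔE ∝ 1/(1/n_f² − 1/n_i²), and the Z² and hc factors cancel in the ratio.
λ₁/λ₂ = (1/2² − 1/5²)/(1/4² − 1/7²) = 0.2100/0.04209 = 4.99.

4.99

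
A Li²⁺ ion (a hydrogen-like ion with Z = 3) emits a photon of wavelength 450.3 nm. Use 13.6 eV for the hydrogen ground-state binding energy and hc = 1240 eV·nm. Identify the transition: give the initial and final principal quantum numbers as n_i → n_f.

The photon energy is ΔE = hc/λ = 1240 / 450.3 = 2.754 eV.
With Z = 3, ΔE = 122.4 × (1/n_f² − 1/n_i²), so 1/n_f² − 1/n_i² = 0.02250.
Trying n_f = 4 gives 1/n_i² = 0.04000, i.e. n_i ≈ 5; this pair matches.

n_i = 5, n_f = 4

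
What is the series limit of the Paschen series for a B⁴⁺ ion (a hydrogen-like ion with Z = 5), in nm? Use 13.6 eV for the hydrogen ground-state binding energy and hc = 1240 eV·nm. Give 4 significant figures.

32.82 nm

The Paschen series has lower level n_f = 3; the series limit corresponds to n_i → ∞.
ΔE_max = 13.6 × 25 / 3² = 37.78 eV.
λ_min = 1240 / 37.78 = 32.82 nm.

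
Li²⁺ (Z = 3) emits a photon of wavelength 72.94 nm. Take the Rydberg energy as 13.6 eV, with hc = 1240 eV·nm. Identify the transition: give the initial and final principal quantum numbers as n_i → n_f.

The photon energy is ΔE = hc/λ = 1240 / 72.94 = 17.00 eV.
With Z = 3, ΔE = 122.4 × (1/n_f² − 1/n_i²), so 1/n_f² − 1/n_i² = 0.1389.
Trying n_f = 2 gives 1/n_i² = 0.1111, i.e. n_i ≈ 3; this pair matches.

n_i = 3, n_f = 2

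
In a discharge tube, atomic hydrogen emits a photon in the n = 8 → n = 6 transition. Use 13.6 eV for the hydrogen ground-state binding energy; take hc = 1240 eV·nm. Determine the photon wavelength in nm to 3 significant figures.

ΔE = 13.60 × (1/6² − 1/8²) = 13.60 × 0.01215 = 0.1653 eV.
λ = hc/ΔE = 1240 / 0.1653 = 7500 nm.

7500 nm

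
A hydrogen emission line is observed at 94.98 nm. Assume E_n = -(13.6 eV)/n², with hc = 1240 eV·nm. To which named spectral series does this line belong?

Lyman

ΔE = 1240/94.98 = 13.06 eV.
This matches 13.6 × (1/1² − 1/5²), so n_f = 1: the Lyman series.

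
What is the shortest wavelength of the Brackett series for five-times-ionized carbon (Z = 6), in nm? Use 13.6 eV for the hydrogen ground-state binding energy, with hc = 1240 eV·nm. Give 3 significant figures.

40.5 nm

The Brackett series has lower level n_f = 4; the series limit corresponds to n_i → ∞.
ΔE_max = 13.6 × 36 / 4² = 30.60 eV.
λ_min = 1240 / 30.60 = 40.5 nm.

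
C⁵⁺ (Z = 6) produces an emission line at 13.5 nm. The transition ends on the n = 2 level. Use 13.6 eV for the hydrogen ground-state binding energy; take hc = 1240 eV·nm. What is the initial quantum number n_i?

n_i = 4

The photon energy is ΔE = hc/λ = 1240 / 13.5 = 91.85 eV.
With Z = 6, ΔE = 489.6 × (1/n_f² − 1/n_i²), so 1/n_f² − 1/n_i² = 0.1876.
With n_f = 2: 1/n_i² = 1/4 − 0.1876 = 0.06239, so n_i ≈ 4.00.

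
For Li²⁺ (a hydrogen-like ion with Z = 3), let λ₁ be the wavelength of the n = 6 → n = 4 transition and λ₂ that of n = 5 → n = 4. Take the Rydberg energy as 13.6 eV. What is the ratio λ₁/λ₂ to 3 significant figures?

λ ∝ 1/ΔE ∝ 1/(1/n_f² − 1/n_i²), and the Z² and hc factors cancel in the ratio.
λ₁/λ₂ = (1/4² − 1/5²)/(1/4² − 1/6²) = 0.02250/0.03472 = 0.648.

0.648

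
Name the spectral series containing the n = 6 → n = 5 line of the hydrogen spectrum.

Pfund

The series is set by the lower level: n_f = 5 is the Pfund series.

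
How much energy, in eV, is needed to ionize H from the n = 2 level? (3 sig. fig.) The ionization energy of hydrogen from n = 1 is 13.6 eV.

3.40 eV

E_2 = −13.60/4 = −3.40 eV, so ionization (to E = 0) requires 3.40 eV.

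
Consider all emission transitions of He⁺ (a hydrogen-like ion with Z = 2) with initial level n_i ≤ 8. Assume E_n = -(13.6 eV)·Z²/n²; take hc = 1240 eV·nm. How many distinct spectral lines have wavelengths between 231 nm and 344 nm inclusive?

4

Enumerate all n_i → n_f pairs with 1 ≤ n_f < n_i ≤ 8 and compute λ = 1240 / [13.6·4·(1/n_f² − 1/n_i²)].
Lines falling in [231, 344] nm: 8→3 (238.7 nm), 7→3 (251.3 nm), 6→3 (273.5 nm), 5→3 (320.5 nm).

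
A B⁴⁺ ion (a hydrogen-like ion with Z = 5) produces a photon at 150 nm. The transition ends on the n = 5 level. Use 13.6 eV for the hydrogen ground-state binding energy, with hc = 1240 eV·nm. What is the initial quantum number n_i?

The photon energy is ΔE = hc/λ = 1240 / 150 = 8.267 eV.
With Z = 5, ΔE = 340.0 × (1/n_f² − 1/n_i²), so 1/n_f² − 1/n_i² = 0.02431.
With n_f = 5: 1/n_i² = 1/25 − 0.02431 = 0.01569, so n_i ≈ 7.98.

n_i = 8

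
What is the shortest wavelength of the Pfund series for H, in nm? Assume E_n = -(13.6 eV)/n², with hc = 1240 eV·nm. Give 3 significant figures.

2280 nm

The Pfund series has lower level n_f = 5; the series limit corresponds to n_i → ∞.
ΔE_max = 13.6 × 1 / 5² = 0.5440 eV.
λ_min = 1240 / 0.5440 = 2280 nm.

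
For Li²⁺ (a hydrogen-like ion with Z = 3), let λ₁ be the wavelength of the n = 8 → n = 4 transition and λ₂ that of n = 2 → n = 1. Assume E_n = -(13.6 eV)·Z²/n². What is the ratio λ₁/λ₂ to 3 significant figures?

λ ∝ 1/ΔE ∝ 1/(1/n_f² − 1/n_i²), and the Z² and hc factors cancel in the ratio.
λ₁/λ₂ = (1/1² − 1/2²)/(1/4² − 1/8²) = 0.7500/0.04688 = 16.0.

16.0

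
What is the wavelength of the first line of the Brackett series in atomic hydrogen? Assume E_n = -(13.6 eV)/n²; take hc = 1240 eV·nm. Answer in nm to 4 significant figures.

4052 nm

The Brackett series terminates on n_f = 4; the first line has n_i = 4+1 = 5.
ΔE = 13.60 × (1/4² − 1/5²) = 0.3060 eV.
λ = 1240 / 0.3060 = 4052 nm.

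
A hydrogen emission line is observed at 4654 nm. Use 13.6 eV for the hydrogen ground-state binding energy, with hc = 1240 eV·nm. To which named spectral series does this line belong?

Pfund

ΔE = 1240/4654 = 0.2664 eV.
This matches 13.6 × (1/5² − 1/7²), so n_f = 5: the Pfund series.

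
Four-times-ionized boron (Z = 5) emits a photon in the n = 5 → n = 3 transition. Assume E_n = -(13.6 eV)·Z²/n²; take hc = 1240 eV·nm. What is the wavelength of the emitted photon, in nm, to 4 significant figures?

For Z = 5 the level energies scale as Z², so the effective Rydberg energy is 13.6 × 25 = 340.0 eV.
ΔE = 340.0 × (1/3² − 1/5²) = 340.0 × 0.07111 = 24.18 eV.
λ = hc/ΔE = 1240 / 24.18 = 51.29 nm.

51.29 nm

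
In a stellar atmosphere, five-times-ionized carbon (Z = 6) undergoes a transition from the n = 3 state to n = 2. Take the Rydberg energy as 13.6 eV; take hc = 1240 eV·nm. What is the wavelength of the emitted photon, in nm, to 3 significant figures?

For Z = 6 the level energies scale as Z², so the effective Rydberg energy is 13.6 × 36 = 489.6 eV.
ΔE = 489.6 × (1/2² − 1/3²) = 489.6 × 0.1389 = 68.00 eV.
λ = hc/ΔE = 1240 / 68.00 = 18.2 nm.

18.2 nm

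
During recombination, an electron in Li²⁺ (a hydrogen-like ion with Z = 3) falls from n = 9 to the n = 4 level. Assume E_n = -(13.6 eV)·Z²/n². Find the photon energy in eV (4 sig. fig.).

The Bohr energies scale as Z², so for Z = 3: E_n = −122.4/n² eV.
E_9 = −122.4/81 = −1.511 eV and E_4 = −122.4/16 = −7.650 eV.
The photon energy is |E_9 − E_4| = 6.139 eV.

6.139 eV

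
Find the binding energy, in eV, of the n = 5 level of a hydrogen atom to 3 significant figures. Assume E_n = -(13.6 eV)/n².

E_5 = −13.60/25 = −0.544 eV, so ionization (to E = 0) requires 0.544 eV.

0.544 eV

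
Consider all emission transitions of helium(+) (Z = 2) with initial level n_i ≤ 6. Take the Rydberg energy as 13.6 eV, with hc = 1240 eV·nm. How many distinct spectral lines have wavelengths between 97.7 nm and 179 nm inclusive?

Enumerate all n_i → n_f pairs with 1 ≤ n_f < n_i ≤ 6 and compute λ = 1240 / [13.6·4·(1/n_f² − 1/n_i²)].
Lines falling in [97.7, 179] nm: 6→2 (102.6 nm), 5→2 (108.5 nm), 4→2 (121.6 nm), 3→2 (164.1 nm).

4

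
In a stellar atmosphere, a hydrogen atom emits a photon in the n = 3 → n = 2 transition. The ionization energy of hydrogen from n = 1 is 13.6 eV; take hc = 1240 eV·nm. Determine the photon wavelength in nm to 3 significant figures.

ΔE = 13.60 × (1/2² − 1/3²) = 13.60 × 0.1389 = 1.889 eV.
λ = hc/ΔE = 1240 / 1.889 = 656 nm.

656 nm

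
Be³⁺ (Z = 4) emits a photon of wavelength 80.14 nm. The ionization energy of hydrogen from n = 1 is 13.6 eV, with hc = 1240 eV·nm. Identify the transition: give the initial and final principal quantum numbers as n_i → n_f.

n_i = 5, n_f = 3

The photon energy is ΔE = hc/λ = 1240 / 80.14 = 15.47 eV.
With Z = 4, ΔE = 217.6 × (1/n_f² − 1/n_i²), so 1/n_f² − 1/n_i² = 0.07111.
Trying n_f = 3 gives 1/n_i² = 0.04000, i.e. n_i ≈ 5; this pair matches.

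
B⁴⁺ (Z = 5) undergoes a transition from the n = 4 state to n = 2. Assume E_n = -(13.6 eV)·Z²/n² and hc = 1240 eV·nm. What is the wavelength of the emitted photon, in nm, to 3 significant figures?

19.5 nm

For Z = 5 the level energies scale as Z², so the effective Rydberg energy is 13.6 × 25 = 340.0 eV.
ΔE = 340.0 × (1/2² − 1/4²) = 340.0 × 0.1875 = 63.75 eV.
λ = hc/ΔE = 1240 / 63.75 = 19.5 nm.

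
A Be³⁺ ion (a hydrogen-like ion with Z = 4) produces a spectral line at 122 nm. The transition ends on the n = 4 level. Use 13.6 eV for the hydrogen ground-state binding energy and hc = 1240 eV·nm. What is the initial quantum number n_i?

n_i = 8

The photon energy is ΔE = hc/λ = 1240 / 122 = 10.16 eV.
With Z = 4, ΔE = 217.6 × (1/n_f² − 1/n_i²), so 1/n_f² − 1/n_i² = 0.04671.
With n_f = 4: 1/n_i² = 1/16 − 0.04671 = 0.01579, so n_i ≈ 7.96.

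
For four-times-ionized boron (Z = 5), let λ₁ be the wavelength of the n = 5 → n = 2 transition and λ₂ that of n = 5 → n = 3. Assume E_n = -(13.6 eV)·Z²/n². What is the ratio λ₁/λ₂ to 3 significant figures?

λ ∝ 1/ΔE ∝ 1/(1/n_f² − 1/n_i²), and the Z² and hc factors cancel in the ratio.
λ₁/λ₂ = (1/3² − 1/5²)/(1/2² − 1/5²) = 0.07111/0.2100 = 0.339.

0.339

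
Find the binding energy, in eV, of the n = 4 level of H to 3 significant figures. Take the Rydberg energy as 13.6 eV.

E_4 = −13.60/16 = −0.850 eV, so ionization (to E = 0) requires 0.850 eV.

0.850 eV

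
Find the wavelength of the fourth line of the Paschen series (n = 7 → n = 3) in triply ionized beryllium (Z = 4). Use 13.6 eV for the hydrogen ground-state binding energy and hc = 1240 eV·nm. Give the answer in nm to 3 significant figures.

62.8 nm

The Paschen series terminates on n_f = 3; the fourth line has n_i = 3+4 = 7.
ΔE = 217.6 × (1/3² − 1/7²) = 19.74 eV.
λ = 1240 / 19.74 = 62.8 nm.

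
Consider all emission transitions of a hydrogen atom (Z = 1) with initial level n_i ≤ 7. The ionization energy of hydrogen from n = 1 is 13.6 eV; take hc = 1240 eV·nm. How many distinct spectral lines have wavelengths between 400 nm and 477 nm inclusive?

Enumerate all n_i → n_f pairs with 1 ≤ n_f < n_i ≤ 7 and compute λ = 1240 / [13.6·1·(1/n_f² − 1/n_i²)].
Lines falling in [400, 477] nm: 6→2 (410.3 nm), 5→2 (434.2 nm).

2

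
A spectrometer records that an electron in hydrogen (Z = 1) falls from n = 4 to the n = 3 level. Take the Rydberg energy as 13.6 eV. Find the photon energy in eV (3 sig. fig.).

0.661 eV

E_4 = −13.60/16 = −0.8500 eV and E_3 = −13.60/9 = −1.511 eV.
The photon energy is |E_4 − E_3| = 0.661 eV.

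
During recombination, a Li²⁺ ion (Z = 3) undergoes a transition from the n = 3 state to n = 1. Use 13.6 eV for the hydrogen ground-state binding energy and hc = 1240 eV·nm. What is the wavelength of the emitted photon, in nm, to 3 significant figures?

11.4 nm

For Z = 3 the level energies scale as Z², so the effective Rydberg energy is 13.6 × 9 = 122.4 eV.
ΔE = 122.4 × (1/1² − 1/3²) = 122.4 × 0.8889 = 108.8 eV.
λ = hc/ΔE = 1240 / 108.8 = 11.4 nm.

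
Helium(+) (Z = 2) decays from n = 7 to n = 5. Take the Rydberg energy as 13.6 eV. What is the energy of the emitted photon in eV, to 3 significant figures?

1.07 eV

The Bohr energies scale as Z², so for Z = 2: E_n = −54.40/n² eV.
E_7 = −54.40/49 = −1.110 eV and E_5 = −54.40/25 = −2.176 eV.
The photon energy is |E_7 − E_5| = 1.07 eV.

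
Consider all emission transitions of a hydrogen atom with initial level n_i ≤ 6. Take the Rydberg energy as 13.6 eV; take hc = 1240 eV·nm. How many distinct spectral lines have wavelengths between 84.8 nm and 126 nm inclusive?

5

Enumerate all n_i → n_f pairs with 1 ≤ n_f < n_i ≤ 6 and compute λ = 1240 / [13.6·1·(1/n_f² − 1/n_i²)].
Lines falling in [84.8, 126] nm: 6→1 (93.78 nm), 5→1 (94.98 nm), 4→1 (97.25 nm), 3→1 (102.6 nm), 2→1 (121.6 nm).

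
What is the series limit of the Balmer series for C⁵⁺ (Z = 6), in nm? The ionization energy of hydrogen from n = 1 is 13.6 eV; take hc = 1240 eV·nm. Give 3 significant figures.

10.1 nm

The Balmer series has lower level n_f = 2; the series limit corresponds to n_i → ∞.
ΔE_max = 13.6 × 36 / 2² = 122.4 eV.
λ_min = 1240 / 122.4 = 10.1 nm.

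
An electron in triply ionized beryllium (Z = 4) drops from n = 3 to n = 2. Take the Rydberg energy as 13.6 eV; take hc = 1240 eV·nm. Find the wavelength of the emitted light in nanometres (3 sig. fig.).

41.0 nm

For Z = 4 the level energies scale as Z², so the effective Rydberg energy is 13.6 × 16 = 217.6 eV.
ΔE = 217.6 × (1/2² − 1/3²) = 217.6 × 0.1389 = 30.22 eV.
λ = hc/ΔE = 1240 / 30.22 = 41.0 nm.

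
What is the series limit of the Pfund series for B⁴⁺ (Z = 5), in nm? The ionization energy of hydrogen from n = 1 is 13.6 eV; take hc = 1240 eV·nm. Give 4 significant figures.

91.18 nm

The Pfund series has lower level n_f = 5; the series limit corresponds to n_i → ∞.
ΔE_max = 13.6 × 25 / 5² = 13.60 eV.
λ_min = 1240 / 13.60 = 91.18 nm.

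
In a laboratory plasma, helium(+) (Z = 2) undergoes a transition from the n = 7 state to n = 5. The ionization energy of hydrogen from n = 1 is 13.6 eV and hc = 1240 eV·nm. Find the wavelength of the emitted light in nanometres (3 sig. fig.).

1160 nm

For Z = 2 the level energies scale as Z², so the effective Rydberg energy is 13.6 × 4 = 54.40 eV.
ΔE = 54.40 × (1/5² − 1/7²) = 54.40 × 0.01959 = 1.066 eV.
λ = hc/ΔE = 1240 / 1.066 = 1160 nm.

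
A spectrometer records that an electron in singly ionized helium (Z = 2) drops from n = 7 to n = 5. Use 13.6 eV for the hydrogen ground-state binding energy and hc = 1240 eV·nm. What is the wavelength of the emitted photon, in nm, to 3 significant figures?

1160 nm

For Z = 2 the level energies scale as Z², so the effective Rydberg energy is 13.6 × 4 = 54.40 eV.
ΔE = 54.40 × (1/5² − 1/7²) = 54.40 × 0.01959 = 1.066 eV.
λ = hc/ΔE = 1240 / 1.066 = 1160 nm.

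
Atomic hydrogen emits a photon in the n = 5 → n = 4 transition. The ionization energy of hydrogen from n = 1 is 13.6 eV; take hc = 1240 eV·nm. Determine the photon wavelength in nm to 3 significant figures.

4050 nm

ΔE = 13.60 × (1/4² − 1/5²) = 13.60 × 0.02250 = 0.3060 eV.
λ = hc/ΔE = 1240 / 0.3060 = 4050 nm.
This line belongs to the Brackett series.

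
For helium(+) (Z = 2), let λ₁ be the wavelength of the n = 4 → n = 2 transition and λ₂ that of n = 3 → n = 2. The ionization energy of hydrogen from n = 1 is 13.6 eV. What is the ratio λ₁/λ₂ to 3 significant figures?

λ ∝ 1/ΔE ∝ 1/(1/n_f² − 1/n_i²), and the Z² and hc factors cancel in the ratio.
λ₁/λ₂ = (1/2² − 1/3²)/(1/2² − 1/4²) = 0.1389/0.1875 = 0.741.

0.741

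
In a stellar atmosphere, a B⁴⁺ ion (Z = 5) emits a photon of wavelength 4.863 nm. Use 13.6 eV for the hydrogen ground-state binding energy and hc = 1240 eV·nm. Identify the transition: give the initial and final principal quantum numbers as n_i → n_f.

The photon energy is ΔE = hc/λ = 1240 / 4.863 = 255.0 eV.
With Z = 5, ΔE = 340.0 × (1/n_f² − 1/n_i²), so 1/n_f² − 1/n_i² = 0.7500.
Trying n_f = 1 gives 1/n_i² = 0.2500, i.e. n_i ≈ 2; this pair matches.

n_i = 2, n_f = 1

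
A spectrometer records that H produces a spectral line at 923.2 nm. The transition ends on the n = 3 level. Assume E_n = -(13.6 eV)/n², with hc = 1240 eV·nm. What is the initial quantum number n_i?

n_i = 9

The photon energy is ΔE = hc/λ = 1240 / 923.2 = 1.343 eV.
With Z = 1, ΔE = 13.60 × (1/n_f² − 1/n_i²), so 1/n_f² − 1/n_i² = 0.09876.
With n_f = 3: 1/n_i² = 1/9 − 0.09876 = 0.01235, so n_i ≈ 9.00.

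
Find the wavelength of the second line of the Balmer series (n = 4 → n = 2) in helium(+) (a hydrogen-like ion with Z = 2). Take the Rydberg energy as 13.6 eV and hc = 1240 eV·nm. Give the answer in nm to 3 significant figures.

The Balmer series terminates on n_f = 2; the second line has n_i = 2+2 = 4.
ΔE = 54.40 × (1/2² − 1/4²) = 10.20 eV.
λ = 1240 / 10.20 = 122 nm.

122 nm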